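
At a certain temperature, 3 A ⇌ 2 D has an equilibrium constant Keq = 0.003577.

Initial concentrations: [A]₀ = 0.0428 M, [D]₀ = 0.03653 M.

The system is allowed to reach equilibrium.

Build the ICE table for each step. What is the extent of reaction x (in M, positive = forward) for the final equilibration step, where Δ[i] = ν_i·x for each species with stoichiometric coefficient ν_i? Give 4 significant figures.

Q₀ = 17.02 vs Keq = 0.003577 ⇒ Q>K, reverse
Step 1:
                    A           D
  Initial      0.0428     0.03653
  Change      0.05217    -0.03478
  Equil       0.09497     0.00175
  solve Keq expr → x = -0.01739; check Q = 0.003577

x = -0.01739 M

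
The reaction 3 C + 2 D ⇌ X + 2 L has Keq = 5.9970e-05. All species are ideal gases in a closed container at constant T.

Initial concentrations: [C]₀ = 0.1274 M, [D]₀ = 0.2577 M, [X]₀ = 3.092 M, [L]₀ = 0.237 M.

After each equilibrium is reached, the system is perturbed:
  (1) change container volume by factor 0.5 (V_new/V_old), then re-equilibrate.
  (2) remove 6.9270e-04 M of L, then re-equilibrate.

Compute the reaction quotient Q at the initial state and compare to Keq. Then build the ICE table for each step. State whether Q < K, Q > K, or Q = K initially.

Q₀ = 1265 vs Keq = 5.9970e-05 ⇒ Q>K, reverse
Step 1:
                    C           D           X           L
  init         0.1274      0.2577       3.092       0.237
  Δ            0.3544      0.2363     -0.1181     -0.2363
  eq           0.4818       0.494       2.974  7.4179e-04
  solve Keq expr → x = -0.1181; check Q = 5.9970e-05
Then change container volume by factor 0.5 (V_new/V_old).
Step 2:
                    C           D           X           L
  init         0.9636      0.9879       5.948    0.001484
  Δ         -0.002203   -0.001469  7.3441e-04    0.001469
  eq           0.9614      0.9864       5.948    0.002952
  solve Keq expr → x = 7.3441e-04; check Q = 5.9970e-05
Then remove 6.9270e-04 M of L.
Step 3:
                    C           D           X           L
  init         0.9614      0.9864       5.948     0.00226
  Δ         -0.001029 -6.8583e-04  3.4291e-04  6.8583e-04
  eq           0.9603      0.9858       5.949    0.002946
  solve Keq expr → x = 3.4291e-04; check Q = 5.9970e-05

Q₀ = 1265; Q > K (proceeds reverse)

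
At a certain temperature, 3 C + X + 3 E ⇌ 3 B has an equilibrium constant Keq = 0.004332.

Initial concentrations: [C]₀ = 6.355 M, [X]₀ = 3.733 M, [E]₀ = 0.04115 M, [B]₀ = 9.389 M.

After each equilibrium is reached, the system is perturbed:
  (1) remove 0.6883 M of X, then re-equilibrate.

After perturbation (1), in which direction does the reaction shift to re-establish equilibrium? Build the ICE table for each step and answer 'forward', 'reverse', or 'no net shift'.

Q₀ = 1.2398e+04 vs Keq = 0.004332 ⇒ Q>K, reverse
Step 1:
                    C           X           E           B
  Initial       6.355       3.733     0.04115       9.389
  Change        2.687      0.8957       2.687      -2.687
  Equil         9.042       4.629       2.728       6.702
  solve Keq expr → x = -0.8957; check Q = 0.004332
Then remove 0.6883 M of X.
Step 2:
                    C           X           E           B
  Initial       9.042        3.94       2.728       6.702
  Change      0.08263     0.02754     0.08263    -0.08263
  Equil         9.125       3.968       2.811       6.619
  solve Keq expr → x = -0.02754; check Q = 0.004332

Direction: reverse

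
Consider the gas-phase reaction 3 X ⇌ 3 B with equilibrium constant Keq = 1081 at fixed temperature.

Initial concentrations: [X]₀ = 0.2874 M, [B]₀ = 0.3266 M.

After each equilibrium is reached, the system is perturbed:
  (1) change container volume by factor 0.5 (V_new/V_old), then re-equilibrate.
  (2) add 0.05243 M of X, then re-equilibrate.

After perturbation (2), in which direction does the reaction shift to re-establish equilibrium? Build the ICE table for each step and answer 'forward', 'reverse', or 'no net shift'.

Direction: forward

Q₀ = 1.468 vs Keq = 1081 ⇒ Q<K, forward
Step 1:
                   X          B
  Initial     0.2874     0.3266
  Change     -0.2329     0.2329
  Equil      0.05451     0.5595
  solve Keq expr → x = 0.07763; check Q = 1081
Then change container volume by factor 0.5 (V_new/V_old).
Step 2:
                   X          B
  Initial      0.109      1.119
  Change           0          0
  Equil        0.109      1.119
  solve Keq expr → x = 0; check Q = 1081
Then add 0.05243 M of X.
Step 3:
                   X          B
  Initial     0.1615      1.119
  Change    -0.04777    0.04777
  Equil       0.1137      1.167
  solve Keq expr → x = 0.01592; check Q = 1081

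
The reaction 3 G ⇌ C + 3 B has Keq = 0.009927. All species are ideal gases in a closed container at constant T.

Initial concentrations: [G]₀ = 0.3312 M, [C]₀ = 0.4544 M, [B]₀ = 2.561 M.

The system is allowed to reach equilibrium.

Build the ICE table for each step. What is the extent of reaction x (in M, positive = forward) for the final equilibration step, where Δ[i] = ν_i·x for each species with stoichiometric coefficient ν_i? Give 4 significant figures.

x = -0.433 M

Q₀ = 210.1 vs Keq = 0.009927 ⇒ Q>K, reverse
Step 1:
                   G          C          B
  I           0.3312     0.4544      2.561
  C            1.299     -0.433     -1.299
  E             1.63     0.0214      1.262
  solve Keq expr → x = -0.433; check Q = 0.009927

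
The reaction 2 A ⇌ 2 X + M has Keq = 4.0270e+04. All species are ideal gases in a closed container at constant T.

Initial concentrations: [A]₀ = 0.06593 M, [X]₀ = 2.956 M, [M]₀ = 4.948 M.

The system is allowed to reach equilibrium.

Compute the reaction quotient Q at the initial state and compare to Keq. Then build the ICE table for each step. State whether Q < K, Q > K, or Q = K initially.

Q₀ = 9947; Q < K (proceeds forward)

Q₀ = 9947 vs Keq = 4.0270e+04 ⇒ Q<K, forward
Step 1:
                  A         X         M
  Initial   0.06593     2.956     4.948
  Change   -0.03275   0.03275   0.01637
  Equil     0.03318     2.989     4.964
  solve Keq expr → x = 0.01637; check Q = 4.0270e+04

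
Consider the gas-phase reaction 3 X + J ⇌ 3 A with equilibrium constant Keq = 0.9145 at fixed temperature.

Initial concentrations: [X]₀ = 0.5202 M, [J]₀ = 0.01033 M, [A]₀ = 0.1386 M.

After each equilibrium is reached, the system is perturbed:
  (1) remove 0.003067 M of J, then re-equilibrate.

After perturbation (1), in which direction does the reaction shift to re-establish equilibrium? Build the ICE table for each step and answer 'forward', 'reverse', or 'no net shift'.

Direction: reverse

Q₀ = 1.831 vs Keq = 0.9145 ⇒ Q>K, reverse
Step 1:
                   X          J          A
  I           0.5202    0.01033     0.1386
  C          0.01251    0.00417   -0.01251
  E           0.5327     0.0145     0.1261
  solve Keq expr → x = -0.00417; check Q = 0.9145
Then remove 0.003067 M of J.
Step 2:
                   X          J          A
  I           0.5327    0.01143     0.1261
  C         0.004145   0.001382  -0.004145
  E           0.5369    0.01282     0.1219
  solve Keq expr → x = -0.001382; check Q = 0.9145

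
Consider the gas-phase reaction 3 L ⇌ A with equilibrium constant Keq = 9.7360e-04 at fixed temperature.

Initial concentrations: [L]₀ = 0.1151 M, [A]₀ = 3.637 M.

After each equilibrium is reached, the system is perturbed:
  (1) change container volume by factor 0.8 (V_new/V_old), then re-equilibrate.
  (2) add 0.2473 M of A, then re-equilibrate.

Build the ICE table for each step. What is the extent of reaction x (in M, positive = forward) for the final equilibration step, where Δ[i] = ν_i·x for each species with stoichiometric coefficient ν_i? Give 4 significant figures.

Q₀ = 2385 vs Keq = 9.7360e-04 ⇒ Q>K, reverse
Step 1:
                   L          A
  I           0.1151      3.637
  C            8.824     -2.941
  E            8.939     0.6955
  solve Keq expr → x = -2.941; check Q = 9.7360e-04
Then change container volume by factor 0.8 (V_new/V_old).
Step 2:
                   L          A
  I            11.17     0.8694
  C          -0.7246     0.2415
  E            10.45      1.111
  solve Keq expr → x = 0.2415; check Q = 9.7360e-04
Then add 0.2473 M of A.
Step 3:
                   L          A
  I            10.45      1.358
  C           0.3726    -0.1242
  E            10.82      1.234
  solve Keq expr → x = -0.1242; check Q = 9.7360e-04

x = -0.1242 M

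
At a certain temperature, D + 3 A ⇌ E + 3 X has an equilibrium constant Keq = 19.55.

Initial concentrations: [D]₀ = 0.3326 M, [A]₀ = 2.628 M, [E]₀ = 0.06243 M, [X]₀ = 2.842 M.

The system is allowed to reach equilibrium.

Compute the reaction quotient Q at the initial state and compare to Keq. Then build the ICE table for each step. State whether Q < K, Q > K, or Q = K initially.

Q₀ = 0.2374 vs Keq = 19.55 ⇒ Q<K, forward
Step 1:
                    D           A           E           X
  init         0.3326       2.628     0.06243       2.842
  Δ           -0.2361     -0.7082      0.2361      0.7082
  eq          0.09654        1.92      0.2985        3.55
  solve Keq expr → x = 0.2361; check Q = 19.55

Q₀ = 0.2374; Q < K (proceeds forward)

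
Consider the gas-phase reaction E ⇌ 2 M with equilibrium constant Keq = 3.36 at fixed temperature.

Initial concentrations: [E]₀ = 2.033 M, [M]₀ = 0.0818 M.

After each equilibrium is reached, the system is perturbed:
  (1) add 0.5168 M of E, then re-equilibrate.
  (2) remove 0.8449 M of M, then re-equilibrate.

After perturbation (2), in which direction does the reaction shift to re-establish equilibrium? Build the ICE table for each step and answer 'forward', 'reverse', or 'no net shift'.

Q₀ = 0.003291 vs Keq = 3.36 ⇒ Q<K, forward
Step 1:
                   E          M
  I            2.033     0.0818
  C          -0.9242      1.848
  E            1.109       1.93
  solve Keq expr → x = 0.9242; check Q = 3.36
Then add 0.5168 M of E.
Step 2:
                   E          M
  I            1.626       1.93
  C          -0.1487     0.2974
  E            1.477      2.228
  solve Keq expr → x = 0.1487; check Q = 3.36
Then remove 0.8449 M of M.
Step 3:
                   E          M
  I            1.477      1.383
  C           -0.302     0.6041
  E            1.175      1.987
  solve Keq expr → x = 0.302; check Q = 3.36

Direction: forward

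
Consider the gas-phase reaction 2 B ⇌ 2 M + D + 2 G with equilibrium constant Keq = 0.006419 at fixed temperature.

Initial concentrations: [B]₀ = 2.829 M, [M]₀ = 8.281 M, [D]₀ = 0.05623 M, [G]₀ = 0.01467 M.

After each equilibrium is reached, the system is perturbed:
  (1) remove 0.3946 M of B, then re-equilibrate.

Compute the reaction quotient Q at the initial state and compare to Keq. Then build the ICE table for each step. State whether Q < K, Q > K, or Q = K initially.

Q₀ = 1.0369e-04; Q < K (proceeds forward)

Q₀ = 1.0369e-04 vs Keq = 0.006419 ⇒ Q<K, forward
Step 1:
                    B           M           D           G
  init          2.829       8.281     0.05623     0.01467
  Δ          -0.07232     0.07232     0.03616     0.07232
  eq            2.757       8.353     0.09239     0.08699
  solve Keq expr → x = 0.03616; check Q = 0.006419
Then remove 0.3946 M of B.
Step 2:
                    B           M           D           G
  init          2.362       8.353     0.09239     0.08699
  Δ          0.009946   -0.009946   -0.004973   -0.009946
  eq            2.372       8.343     0.08742     0.07704
  solve Keq expr → x = -0.004973; check Q = 0.006419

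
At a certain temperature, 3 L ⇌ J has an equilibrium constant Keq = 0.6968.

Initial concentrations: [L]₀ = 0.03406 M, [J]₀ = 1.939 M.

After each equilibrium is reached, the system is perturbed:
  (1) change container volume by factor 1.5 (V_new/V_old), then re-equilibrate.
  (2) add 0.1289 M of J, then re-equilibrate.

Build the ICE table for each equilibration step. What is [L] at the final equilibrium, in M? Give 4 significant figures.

Q₀ = 4.9073e+04 vs Keq = 0.6968 ⇒ Q>K, reverse
Step 1:
                   L          J
  Initial    0.03406      1.939
  Change       1.262    -0.4208
  Equil        1.296      1.518
  solve Keq expr → x = -0.4208; check Q = 0.6968
Then change container volume by factor 1.5 (V_new/V_old).
Step 2:
                   L          J
  Initial     0.8643      1.012
  Change      0.2379   -0.07929
  Equil        1.102     0.9329
  solve Keq expr → x = -0.07929; check Q = 0.6968
Then add 0.1289 M of J.
Step 3:
                   L          J
  Initial      1.102      1.062
  Change     0.04335   -0.01445
  Equil        1.145      1.047
  solve Keq expr → x = -0.01445; check Q = 0.6968

[L]_eq = 1.145 M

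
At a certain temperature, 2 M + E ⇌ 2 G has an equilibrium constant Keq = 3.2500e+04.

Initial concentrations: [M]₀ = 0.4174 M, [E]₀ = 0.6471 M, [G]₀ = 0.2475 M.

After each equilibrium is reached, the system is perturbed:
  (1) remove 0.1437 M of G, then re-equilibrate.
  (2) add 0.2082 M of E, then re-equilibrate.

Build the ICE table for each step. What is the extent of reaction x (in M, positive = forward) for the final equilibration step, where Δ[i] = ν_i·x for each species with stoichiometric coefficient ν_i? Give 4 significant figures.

x = 3.7688e-04 M

Q₀ = 0.5433 vs Keq = 3.2500e+04 ⇒ Q<K, forward
Step 1:
                   M          E          G
  Initial     0.4174     0.6471     0.2475
  Change     -0.4119    -0.2059     0.4119
  Equil     0.005507     0.4412     0.6594
  solve Keq expr → x = 0.2059; check Q = 3.2500e+04
Then remove 0.1437 M of G.
Step 2:
                   M          E          G
  Initial   0.005507     0.4412     0.5157
  Change   -0.001187 -5.9364e-04   0.001187
  Equil      0.00432     0.4406     0.5169
  solve Keq expr → x = 5.9364e-04; check Q = 3.2500e+04
Then add 0.2082 M of E.
Step 3:
                   M          E          G
  Initial    0.00432     0.6488     0.5169
  Change  -7.5375e-04 -3.7688e-04 7.5375e-04
  Equil     0.003566     0.6484     0.5176
  solve Keq expr → x = 3.7688e-04; check Q = 3.2500e+04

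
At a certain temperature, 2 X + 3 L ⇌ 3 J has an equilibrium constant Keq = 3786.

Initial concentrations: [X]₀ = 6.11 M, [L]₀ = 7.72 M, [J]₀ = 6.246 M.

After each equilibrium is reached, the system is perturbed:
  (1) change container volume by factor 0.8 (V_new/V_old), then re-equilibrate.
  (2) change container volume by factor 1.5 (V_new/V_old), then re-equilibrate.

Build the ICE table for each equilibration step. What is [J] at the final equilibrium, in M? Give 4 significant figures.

Q₀ = 0.01419 vs Keq = 3786 ⇒ Q<K, forward
Step 1:
                   X          L          J
  init          6.11       7.72      6.246
  Δ           -4.696     -7.043      7.043
  eq           1.414     0.6767      13.29
  solve Keq expr → x = 2.348; check Q = 3786
Then change container volume by factor 0.8 (V_new/V_old).
Step 2:
                   X          L          J
  init         1.768     0.8459      16.61
  Δ         -0.06317   -0.09476    0.09476
  eq           1.705     0.7511      16.71
  solve Keq expr → x = 0.03159; check Q = 3786
Then change container volume by factor 1.5 (V_new/V_old).
Step 3:
                   X          L          J
  init         1.137     0.5007      11.14
  Δ          0.07977     0.1197    -0.1197
  eq           1.216     0.6204      11.02
  solve Keq expr → x = -0.03989; check Q = 3786

[J]_eq = 11.02 M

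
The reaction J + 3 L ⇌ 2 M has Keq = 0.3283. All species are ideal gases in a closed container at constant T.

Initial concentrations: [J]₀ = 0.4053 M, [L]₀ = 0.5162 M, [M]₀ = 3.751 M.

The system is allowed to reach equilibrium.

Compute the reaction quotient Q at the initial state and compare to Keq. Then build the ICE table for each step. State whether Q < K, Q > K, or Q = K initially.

Q₀ = 252.4; Q > K (proceeds reverse)

Q₀ = 252.4 vs Keq = 0.3283 ⇒ Q>K, reverse
Step 1:
                    J           L           M
  I            0.4053      0.5162       3.751
  C            0.6734        2.02      -1.347
  E             1.079       2.537       2.404
  solve Keq expr → x = -0.6734; check Q = 0.3283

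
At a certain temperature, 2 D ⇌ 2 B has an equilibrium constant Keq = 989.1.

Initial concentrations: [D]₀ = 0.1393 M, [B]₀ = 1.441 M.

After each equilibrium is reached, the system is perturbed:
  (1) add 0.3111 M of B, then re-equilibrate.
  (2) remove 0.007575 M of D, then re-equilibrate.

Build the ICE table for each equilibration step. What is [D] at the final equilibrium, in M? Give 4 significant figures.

[D]_eq = 0.05805 M

Q₀ = 107 vs Keq = 989.1 ⇒ Q<K, forward
Step 1:
                    D           B
  Initial      0.1393       1.441
  Change      -0.0906      0.0906
  Equil        0.0487       1.532
  solve Keq expr → x = 0.0453; check Q = 989.1
Then add 0.3111 M of B.
Step 2:
                    D           B
  Initial      0.0487       1.843
  Change     0.009587   -0.009587
  Equil       0.05829       1.833
  solve Keq expr → x = -0.004794; check Q = 989.1
Then remove 0.007575 M of D.
Step 3:
                    D           B
  Initial     0.05071       1.833
  Change     0.007342   -0.007342
  Equil       0.05805       1.826
  solve Keq expr → x = -0.003671; check Q = 989.1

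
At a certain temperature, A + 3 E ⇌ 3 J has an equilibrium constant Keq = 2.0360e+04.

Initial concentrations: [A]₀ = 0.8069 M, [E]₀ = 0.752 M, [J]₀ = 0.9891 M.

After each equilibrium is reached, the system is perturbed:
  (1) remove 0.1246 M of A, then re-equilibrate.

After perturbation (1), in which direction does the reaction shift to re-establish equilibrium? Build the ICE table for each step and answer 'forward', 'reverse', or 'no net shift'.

Direction: reverse

Q₀ = 2.82 vs Keq = 2.0360e+04 ⇒ Q<K, forward
Step 1:
                   A          E          J
  I           0.8069      0.752     0.9891
  C          -0.2263    -0.6788     0.6788
  E           0.5806    0.07322      1.668
  solve Keq expr → x = 0.2263; check Q = 2.0360e+04
Then remove 0.1246 M of A.
Step 2:
                   A          E          J
  I            0.456    0.07322      1.668
  C         0.001918   0.005755  -0.005755
  E            0.458    0.07897      1.662
  solve Keq expr → x = -0.001918; check Q = 2.0360e+04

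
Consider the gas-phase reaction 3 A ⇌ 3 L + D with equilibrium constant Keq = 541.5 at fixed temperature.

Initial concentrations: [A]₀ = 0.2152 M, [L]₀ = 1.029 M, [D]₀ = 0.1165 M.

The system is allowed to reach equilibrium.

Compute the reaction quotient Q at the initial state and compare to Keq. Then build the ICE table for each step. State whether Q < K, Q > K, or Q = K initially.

Q₀ = 12.74; Q < K (proceeds forward)

Q₀ = 12.74 vs Keq = 541.5 ⇒ Q<K, forward
Step 1:
                   A          L          D
  Initial     0.2152      1.029     0.1165
  Change     -0.1372     0.1372    0.04572
  Equil      0.07803      1.166     0.1622
  solve Keq expr → x = 0.04572; check Q = 541.5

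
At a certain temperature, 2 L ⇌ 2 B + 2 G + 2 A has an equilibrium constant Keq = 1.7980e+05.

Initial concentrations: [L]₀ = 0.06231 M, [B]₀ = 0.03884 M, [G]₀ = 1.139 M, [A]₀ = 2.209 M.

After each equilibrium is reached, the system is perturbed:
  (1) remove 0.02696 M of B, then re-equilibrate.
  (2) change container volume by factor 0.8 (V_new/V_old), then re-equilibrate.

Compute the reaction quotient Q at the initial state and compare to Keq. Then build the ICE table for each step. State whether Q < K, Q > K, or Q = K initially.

Q₀ = 2.46 vs Keq = 1.7980e+05 ⇒ Q<K, forward
Step 1:
                    L           B           G           A
  Initial     0.06231     0.03884       1.139       2.209
  Change     -0.06166     0.06166     0.06166     0.06166
  Equil    6.4619e-04      0.1005       1.201       2.271
  solve Keq expr → x = 0.03083; check Q = 1.7980e+05
Then remove 0.02696 M of B.
Step 2:
                    L           B           G           A
  Initial  6.4619e-04     0.07354       1.201       2.271
  Change  -1.7213e-04  1.7213e-04  1.7213e-04  1.7213e-04
  Equil    4.7406e-04     0.07372       1.201       2.271
  solve Keq expr → x = 8.6065e-05; check Q = 1.7980e+05
Then change container volume by factor 0.8 (V_new/V_old).
Step 3:
                    L           B           G           A
  Initial  5.9258e-04     0.09214       1.501       2.839
  Change   3.2970e-04 -3.2970e-04 -3.2970e-04 -3.2970e-04
  Equil    9.2228e-04     0.09182       1.501       2.838
  solve Keq expr → x = -1.6485e-04; check Q = 1.7980e+05

Q₀ = 2.46; Q < K (proceeds forward)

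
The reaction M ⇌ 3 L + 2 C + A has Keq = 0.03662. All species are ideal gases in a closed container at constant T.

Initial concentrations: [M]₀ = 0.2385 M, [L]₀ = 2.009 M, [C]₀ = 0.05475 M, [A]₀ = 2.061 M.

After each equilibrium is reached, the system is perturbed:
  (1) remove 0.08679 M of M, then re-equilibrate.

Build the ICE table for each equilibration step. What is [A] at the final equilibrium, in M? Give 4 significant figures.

[A]_eq = 2.044 M

Q₀ = 0.21 vs Keq = 0.03662 ⇒ Q>K, reverse
Step 1:
                  M         L         C         A
  init       0.2385     2.009   0.05475     2.061
  Δ         0.01513  -0.04539  -0.03026  -0.01513
  eq         0.2536     1.964   0.02449     2.046
  solve Keq expr → x = -0.01513; check Q = 0.03662
Then remove 0.08679 M of M.
Step 2:
                  M         L         C         A
  init       0.1668     1.964   0.02449     2.046
  Δ        0.002193 -0.006578 -0.004385 -0.002193
  eq          0.169     1.957    0.0201     2.044
  solve Keq expr → x = -0.002193; check Q = 0.03662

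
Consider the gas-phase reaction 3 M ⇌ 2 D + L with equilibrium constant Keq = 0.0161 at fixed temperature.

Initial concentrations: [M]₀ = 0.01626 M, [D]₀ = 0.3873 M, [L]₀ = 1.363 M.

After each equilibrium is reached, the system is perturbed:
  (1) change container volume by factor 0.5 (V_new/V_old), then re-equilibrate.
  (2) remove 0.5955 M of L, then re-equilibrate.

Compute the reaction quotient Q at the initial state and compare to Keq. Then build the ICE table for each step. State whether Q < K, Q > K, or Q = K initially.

Q₀ = 4.7559e+04 vs Keq = 0.0161 ⇒ Q>K, reverse
Step 1:
                  M         D         L
  I         0.01626    0.3873     1.363
  C          0.5137   -0.3425   -0.1712
  E          0.5299   0.04484     1.192
  solve Keq expr → x = -0.1712; check Q = 0.0161
Then change container volume by factor 0.5 (V_new/V_old).
Step 2:
                  M         D         L
  I            1.06   0.08968     2.384
  C               0         0         0
  E            1.06   0.08968     2.384
  solve Keq expr → x = 0; check Q = 0.0161
Then remove 0.5955 M of L.
Step 3:
                  M         D         L
  I            1.06   0.08968     1.788
  C        -0.01686   0.01124  0.005621
  E           1.043    0.1009     1.794
  solve Keq expr → x = 0.005621; check Q = 0.0161

Q₀ = 4.7559e+04; Q > K (proceeds reverse)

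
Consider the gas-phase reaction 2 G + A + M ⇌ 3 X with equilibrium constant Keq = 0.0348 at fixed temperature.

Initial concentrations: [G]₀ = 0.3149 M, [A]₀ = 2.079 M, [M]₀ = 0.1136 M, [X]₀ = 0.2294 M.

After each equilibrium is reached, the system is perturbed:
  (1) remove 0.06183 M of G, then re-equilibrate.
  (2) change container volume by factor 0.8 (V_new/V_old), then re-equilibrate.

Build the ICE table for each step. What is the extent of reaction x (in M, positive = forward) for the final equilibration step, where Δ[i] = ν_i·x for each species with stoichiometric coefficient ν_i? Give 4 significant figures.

Q₀ = 0.5155 vs Keq = 0.0348 ⇒ Q>K, reverse
Step 1:
                   G          A          M          X
  I           0.3149      2.079     0.1136     0.2294
  C          0.07378    0.03689    0.03689    -0.1107
  E           0.3887      2.116     0.1505     0.1187
  solve Keq expr → x = -0.03689; check Q = 0.0348
Then remove 0.06183 M of G.
Step 2:
                   G          A          M          X
  I           0.3268      2.116     0.1505     0.1187
  C         0.007034   0.003517   0.003517   -0.01055
  E           0.3339      2.119      0.154     0.1082
  solve Keq expr → x = -0.003517; check Q = 0.0348
Then change container volume by factor 0.8 (V_new/V_old).
Step 3:
                   G          A          M          X
  I           0.4173      2.649     0.1925     0.1352
  C         -0.00559  -0.002795  -0.002795   0.008386
  E           0.4118      2.646     0.1897     0.1436
  solve Keq expr → x = 0.002795; check Q = 0.0348

x = 0.002795 M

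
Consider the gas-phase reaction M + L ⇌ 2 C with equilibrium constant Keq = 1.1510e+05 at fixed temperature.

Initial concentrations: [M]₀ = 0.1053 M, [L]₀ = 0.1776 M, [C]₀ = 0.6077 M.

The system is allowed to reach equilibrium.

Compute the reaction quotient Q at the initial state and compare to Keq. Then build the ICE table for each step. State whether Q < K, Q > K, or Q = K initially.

Q₀ = 19.75 vs Keq = 1.1510e+05 ⇒ Q<K, forward
Step 1:
                  M         L         C
  I          0.1053    0.1776    0.6077
  C         -0.1052   -0.1052    0.2104
  E       8.0345e-05   0.07238    0.8181
  solve Keq expr → x = 0.1052; check Q = 1.1510e+05

Q₀ = 19.75; Q < K (proceeds forward)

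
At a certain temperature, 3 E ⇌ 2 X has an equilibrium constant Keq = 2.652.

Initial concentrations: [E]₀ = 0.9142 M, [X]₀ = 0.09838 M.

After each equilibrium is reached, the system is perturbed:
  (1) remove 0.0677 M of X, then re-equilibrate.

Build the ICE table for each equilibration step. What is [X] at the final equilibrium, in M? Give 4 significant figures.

[X]_eq = 0.3852 M

Q₀ = 0.01267 vs Keq = 2.652 ⇒ Q<K, forward
Step 1:
                   E          X
  I           0.9142    0.09838
  C          -0.5011      0.334
  E           0.4131     0.4324
  solve Keq expr → x = 0.167; check Q = 2.652
Then remove 0.0677 M of X.
Step 2:
                   E          X
  I           0.4131     0.3647
  C         -0.03067    0.02045
  E           0.3825     0.3852
  solve Keq expr → x = 0.01022; check Q = 2.652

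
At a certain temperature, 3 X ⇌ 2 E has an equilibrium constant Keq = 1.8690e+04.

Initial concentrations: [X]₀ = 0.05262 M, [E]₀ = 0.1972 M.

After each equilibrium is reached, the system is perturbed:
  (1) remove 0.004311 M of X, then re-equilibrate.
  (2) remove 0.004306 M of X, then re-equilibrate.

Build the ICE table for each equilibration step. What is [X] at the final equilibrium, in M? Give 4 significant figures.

[X]_eq = 0.01363 M

Q₀ = 266.9 vs Keq = 1.8690e+04 ⇒ Q<K, forward
Step 1:
                    X           E
  Initial     0.05262      0.1972
  Change     -0.03876     0.02584
  Equil       0.01386       0.223
  solve Keq expr → x = 0.01292; check Q = 1.8690e+04
Then remove 0.004311 M of X.
Step 2:
                    X           E
  Initial    0.009548       0.223
  Change     0.004195   -0.002797
  Equil       0.01374      0.2202
  solve Keq expr → x = -0.001398; check Q = 1.8690e+04
Then remove 0.004306 M of X.
Step 3:
                    X           E
  Initial    0.009437      0.2202
  Change      0.00419   -0.002793
  Equil       0.01363      0.2175
  solve Keq expr → x = -0.001397; check Q = 1.8690e+04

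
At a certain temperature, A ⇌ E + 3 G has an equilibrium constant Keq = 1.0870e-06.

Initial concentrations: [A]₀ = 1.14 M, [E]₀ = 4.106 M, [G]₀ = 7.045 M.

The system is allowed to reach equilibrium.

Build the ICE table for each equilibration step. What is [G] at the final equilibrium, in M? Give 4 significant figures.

[G]_eq = 0.01291 M

Q₀ = 1259 vs Keq = 1.0870e-06 ⇒ Q>K, reverse
Step 1:
                  A         E         G
  Initial      1.14     4.106     7.045
  Change      2.344    -2.344    -7.032
  Equil       3.484     1.762   0.01291
  solve Keq expr → x = -2.344; check Q = 1.0870e-06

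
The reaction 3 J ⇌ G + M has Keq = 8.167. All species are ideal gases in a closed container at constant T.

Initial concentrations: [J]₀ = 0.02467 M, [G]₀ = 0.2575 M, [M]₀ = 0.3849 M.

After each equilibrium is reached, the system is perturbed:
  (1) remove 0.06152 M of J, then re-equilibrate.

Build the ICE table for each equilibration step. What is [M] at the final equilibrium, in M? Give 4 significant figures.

[M]_eq = 0.3092 M

Q₀ = 6601 vs Keq = 8.167 ⇒ Q>K, reverse
Step 1:
                    J           G           M
  init        0.02467      0.2575      0.3849
  Δ             0.175    -0.05834    -0.05834
  eq           0.1997      0.1992      0.3266
  solve Keq expr → x = -0.05834; check Q = 8.167
Then remove 0.06152 M of J.
Step 2:
                    J           G           M
  init         0.1382      0.1992      0.3266
  Δ           0.05205    -0.01735    -0.01735
  eq           0.1902      0.1818      0.3092
  solve Keq expr → x = -0.01735; check Q = 8.167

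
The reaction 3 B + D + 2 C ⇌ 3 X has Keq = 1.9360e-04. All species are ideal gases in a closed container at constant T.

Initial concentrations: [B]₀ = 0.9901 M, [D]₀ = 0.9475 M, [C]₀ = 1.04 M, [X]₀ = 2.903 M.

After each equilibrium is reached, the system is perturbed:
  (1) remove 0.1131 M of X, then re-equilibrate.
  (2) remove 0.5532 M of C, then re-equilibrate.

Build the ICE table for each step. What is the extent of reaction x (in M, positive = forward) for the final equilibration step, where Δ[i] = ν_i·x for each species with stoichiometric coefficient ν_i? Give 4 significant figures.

Q₀ = 24.6 vs Keq = 1.9360e-04 ⇒ Q>K, reverse
Step 1:
                    B           D           C           X
  I            0.9901      0.9475        1.04       2.903
  C             2.442      0.8139       1.628      -2.442
  E             3.432       1.761       2.668      0.4612
  solve Keq expr → x = -0.8139; check Q = 1.9360e-04
Then remove 0.1131 M of X.
Step 2:
                    B           D           C           X
  I             3.432       1.761       2.668      0.3481
  C          -0.09139    -0.03046    -0.06093     0.09139
  E              3.34       1.731       2.607      0.4395
  solve Keq expr → x = 0.03046; check Q = 1.9360e-04
Then remove 0.5532 M of C.
Step 3:
                    B           D           C           X
  I              3.34       1.731       2.054      0.4395
  C             0.053     0.01767     0.03533      -0.053
  E             3.393       1.749       2.089      0.3865
  solve Keq expr → x = -0.01767; check Q = 1.9360e-04

x = -0.01767 M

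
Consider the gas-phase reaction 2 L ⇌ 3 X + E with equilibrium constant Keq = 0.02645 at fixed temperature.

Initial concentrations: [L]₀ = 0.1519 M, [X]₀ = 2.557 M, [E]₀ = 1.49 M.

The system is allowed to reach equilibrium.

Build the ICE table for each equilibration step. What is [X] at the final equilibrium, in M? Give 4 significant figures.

[X]_eq = 0.4359 M

Q₀ = 1080 vs Keq = 0.02645 ⇒ Q>K, reverse
Step 1:
                   L          X          E
  Initial     0.1519      2.557       1.49
  Change       1.414     -2.121     -0.707
  Equil        1.566     0.4359      0.783
  solve Keq expr → x = -0.707; check Q = 0.02645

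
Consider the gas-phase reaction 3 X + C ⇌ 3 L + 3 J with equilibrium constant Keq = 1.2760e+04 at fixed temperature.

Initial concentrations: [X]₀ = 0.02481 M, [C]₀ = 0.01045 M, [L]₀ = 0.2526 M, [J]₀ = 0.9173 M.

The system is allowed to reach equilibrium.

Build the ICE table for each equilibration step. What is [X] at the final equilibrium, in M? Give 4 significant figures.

[X]_eq = 0.03779 M

Q₀ = 7.7954e+04 vs Keq = 1.2760e+04 ⇒ Q>K, reverse
Step 1:
                  X         C         L         J
  init      0.02481   0.01045    0.2526    0.9173
  Δ         0.01298  0.004327  -0.01298  -0.01298
  eq        0.03779   0.01478    0.2396    0.9043
  solve Keq expr → x = -0.004327; check Q = 1.2760e+04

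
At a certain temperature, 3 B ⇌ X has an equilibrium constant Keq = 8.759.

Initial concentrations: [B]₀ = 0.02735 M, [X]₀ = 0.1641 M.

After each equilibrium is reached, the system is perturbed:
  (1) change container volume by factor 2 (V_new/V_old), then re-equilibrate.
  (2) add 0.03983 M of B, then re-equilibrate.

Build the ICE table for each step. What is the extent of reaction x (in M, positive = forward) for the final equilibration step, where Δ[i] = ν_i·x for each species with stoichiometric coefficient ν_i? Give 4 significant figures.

Q₀ = 8021 vs Keq = 8.759 ⇒ Q>K, reverse
Step 1:
                  B         X
  init      0.02735    0.1641
  Δ          0.1967  -0.06557
  eq         0.2241   0.09853
  solve Keq expr → x = -0.06557; check Q = 8.759
Then change container volume by factor 2 (V_new/V_old).
Step 2:
                  B         X
  init        0.112   0.04926
  Δ         0.04535  -0.01512
  eq         0.1574   0.03415
  solve Keq expr → x = -0.01512; check Q = 8.759
Then add 0.03983 M of B.
Step 3:
                  B         X
  init       0.1972   0.03415
  Δ        -0.02705  0.009015
  eq         0.1702   0.04316
  solve Keq expr → x = 0.009015; check Q = 8.759

x = 0.009015 M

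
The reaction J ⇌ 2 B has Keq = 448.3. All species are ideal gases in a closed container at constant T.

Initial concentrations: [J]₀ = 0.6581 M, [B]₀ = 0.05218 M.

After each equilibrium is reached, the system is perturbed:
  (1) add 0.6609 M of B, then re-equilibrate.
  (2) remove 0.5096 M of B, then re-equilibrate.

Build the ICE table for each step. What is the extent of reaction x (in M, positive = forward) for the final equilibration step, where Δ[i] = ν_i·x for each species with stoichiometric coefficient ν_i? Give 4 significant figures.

x = 0.00394 M

Q₀ = 0.004137 vs Keq = 448.3 ⇒ Q<K, forward
Step 1:
                   J          B
  init        0.6581    0.05218
  Δ           -0.654      1.308
  eq        0.004127       1.36
  solve Keq expr → x = 0.654; check Q = 448.3
Then add 0.6609 M of B.
Step 2:
                   J          B
  init      0.004127      2.021
  Δ         0.004897  -0.009793
  eq        0.009023      2.011
  solve Keq expr → x = -0.004897; check Q = 448.3
Then remove 0.5096 M of B.
Step 3:
                   J          B
  init      0.009023      1.502
  Δ         -0.00394   0.007881
  eq        0.005083       1.51
  solve Keq expr → x = 0.00394; check Q = 448.3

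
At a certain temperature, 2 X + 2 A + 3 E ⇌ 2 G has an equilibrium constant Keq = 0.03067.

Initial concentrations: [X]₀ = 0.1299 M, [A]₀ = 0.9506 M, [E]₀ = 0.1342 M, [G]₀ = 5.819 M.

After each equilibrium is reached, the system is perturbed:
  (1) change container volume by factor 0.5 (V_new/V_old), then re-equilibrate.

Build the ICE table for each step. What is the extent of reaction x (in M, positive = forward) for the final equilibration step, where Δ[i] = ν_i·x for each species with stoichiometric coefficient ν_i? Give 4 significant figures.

x = 0.7307 M

Q₀ = 9.1881e+05 vs Keq = 0.03067 ⇒ Q>K, reverse
Step 1:
                    X           A           E           G
  Initial      0.1299      0.9506      0.1342       5.819
  Change        1.749       1.749       2.624      -1.749
  Equil         1.879         2.7       2.758        4.07
  solve Keq expr → x = -0.8746; check Q = 0.03067
Then change container volume by factor 0.5 (V_new/V_old).
Step 2:
                    X           A           E           G
  Initial       3.758         5.4       5.516       8.139
  Change       -1.461      -1.461      -2.192       1.461
  Equil         2.297       3.938       3.324       9.601
  solve Keq expr → x = 0.7307; check Q = 0.03067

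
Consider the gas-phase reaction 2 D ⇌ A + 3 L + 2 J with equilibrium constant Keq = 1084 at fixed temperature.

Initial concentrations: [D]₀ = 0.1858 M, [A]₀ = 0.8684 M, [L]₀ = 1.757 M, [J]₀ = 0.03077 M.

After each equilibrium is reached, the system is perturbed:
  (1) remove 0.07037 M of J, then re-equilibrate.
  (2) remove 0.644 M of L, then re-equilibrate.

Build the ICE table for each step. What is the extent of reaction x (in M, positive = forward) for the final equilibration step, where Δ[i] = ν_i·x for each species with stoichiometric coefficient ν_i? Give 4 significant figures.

Q₀ = 0.1292 vs Keq = 1084 ⇒ Q<K, forward
Step 1:
                   D          A          L          J
  I           0.1858     0.8684      1.757    0.03077
  C          -0.1689    0.08446     0.2534     0.1689
  E          0.01688     0.9529       2.01     0.1997
  solve Keq expr → x = 0.08446; check Q = 1084
Then remove 0.07037 M of J.
Step 2:
                   D          A          L          J
  I          0.01688     0.9529       2.01     0.1293
  C        -0.005405   0.002703   0.008108   0.005405
  E          0.01147     0.9556      2.018     0.1347
  solve Keq expr → x = 0.002703; check Q = 1084
Then remove 0.644 M of L.
Step 3:
                   D          A          L          J
  I          0.01147     0.9556      1.374     0.1347
  C        -0.004739   0.002369   0.007108   0.004739
  E         0.006733     0.9579      1.382     0.1395
  solve Keq expr → x = 0.002369; check Q = 1084

x = 0.002369 M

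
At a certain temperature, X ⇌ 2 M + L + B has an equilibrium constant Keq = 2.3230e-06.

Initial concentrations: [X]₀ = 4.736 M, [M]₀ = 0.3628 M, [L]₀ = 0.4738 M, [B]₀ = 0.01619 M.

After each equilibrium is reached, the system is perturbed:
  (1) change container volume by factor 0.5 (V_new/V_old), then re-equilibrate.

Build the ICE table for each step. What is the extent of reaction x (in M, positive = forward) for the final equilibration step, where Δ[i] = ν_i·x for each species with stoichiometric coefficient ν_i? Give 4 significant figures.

x = -3.8529e-04 M

Q₀ = 2.1319e-04 vs Keq = 2.3230e-06 ⇒ Q>K, reverse
Step 1:
                    X           M           L           B
  I             4.736      0.3628      0.4738     0.01619
  C           0.01597    -0.03194    -0.01597    -0.01597
  E             4.752      0.3309      0.4578  2.2026e-04
  solve Keq expr → x = -0.01597; check Q = 2.3230e-06
Then change container volume by factor 0.5 (V_new/V_old).
Step 2:
                    X           M           L           B
  I             9.504      0.6617      0.9157  4.4051e-04
  C        3.8529e-04 -7.7059e-04 -3.8529e-04 -3.8529e-04
  E             9.504       0.661      0.9153  5.5218e-05
  solve Keq expr → x = -3.8529e-04; check Q = 2.3230e-06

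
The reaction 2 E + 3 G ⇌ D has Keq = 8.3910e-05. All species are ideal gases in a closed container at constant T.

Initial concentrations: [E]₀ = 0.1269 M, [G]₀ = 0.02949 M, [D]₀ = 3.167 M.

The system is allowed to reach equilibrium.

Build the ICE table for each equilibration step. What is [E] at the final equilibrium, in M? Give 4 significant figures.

[E]_eq = 4.925 M

Q₀ = 7.6683e+06 vs Keq = 8.3910e-05 ⇒ Q>K, reverse
Step 1:
                   E          G          D
  I           0.1269    0.02949      3.167
  C            4.798      7.197     -2.399
  E            4.925      7.226      0.768
  solve Keq expr → x = -2.399; check Q = 8.3910e-05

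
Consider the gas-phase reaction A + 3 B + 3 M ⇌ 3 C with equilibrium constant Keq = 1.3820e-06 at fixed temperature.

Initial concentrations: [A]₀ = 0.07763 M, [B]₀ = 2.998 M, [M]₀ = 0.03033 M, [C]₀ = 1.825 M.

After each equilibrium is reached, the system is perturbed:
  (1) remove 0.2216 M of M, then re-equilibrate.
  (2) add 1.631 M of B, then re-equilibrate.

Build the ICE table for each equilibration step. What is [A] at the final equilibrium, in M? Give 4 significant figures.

[A]_eq = 0.6544 M

Q₀ = 1.0415e+05 vs Keq = 1.3820e-06 ⇒ Q>K, reverse
Step 1:
                  A         B         M         C
  I         0.07763     2.998   0.03033     1.825
  C          0.5812     1.743     1.743    -1.743
  E          0.6588     4.741     1.774   0.08152
  solve Keq expr → x = -0.5812; check Q = 1.3820e-06
Then remove 0.2216 M of M.
Step 2:
                  A         B         M         C
  I          0.6588     4.741     1.552   0.08152
  C        0.003163  0.009489  0.009489 -0.009489
  E           0.662     4.751     1.562   0.07203
  solve Keq expr → x = -0.003163; check Q = 1.3820e-06
Then add 1.631 M of B.
Step 3:
                  A         B         M         C
  I           0.662     6.382     1.562   0.07203
  C       -0.007542  -0.02262  -0.02262   0.02262
  E          0.6544     6.359     1.539   0.09465
  solve Keq expr → x = 0.007542; check Q = 1.3820e-06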